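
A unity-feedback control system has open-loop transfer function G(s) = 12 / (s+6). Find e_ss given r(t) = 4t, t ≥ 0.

infinity

G(s) has no factors of s in the denominator, so the system is type 0.
K_v = lim_{s→0} s·G(s) = 0; the steady-state error to this ramp input grows without bound.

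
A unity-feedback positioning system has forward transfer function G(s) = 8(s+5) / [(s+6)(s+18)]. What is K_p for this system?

The open loop has no poles at the origin → type 0 system.
K_p = lim_{s→0} G(s) = 8·5 / (6·18) = 10/27.

10/27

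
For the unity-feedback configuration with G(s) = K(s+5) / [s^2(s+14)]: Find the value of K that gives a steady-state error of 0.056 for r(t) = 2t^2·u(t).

Two free integrators in G(s): this is a type 2 system.
K_a = lim_{s→0} s^2·G(s) = K·5 / (14) = (5/14)·K.
e_ss = 4/K_a = 0.056 ⇒ K_a = 500/7 ⇒ K = (500/7)/(5/14) = 200.

200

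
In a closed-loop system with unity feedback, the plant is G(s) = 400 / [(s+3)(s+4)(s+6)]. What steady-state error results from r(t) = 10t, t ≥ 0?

infinity

The open loop has no poles at the origin → type 0 system.
K_v = lim_{s→0} s·G(s) = 0; the steady-state error to this ramp input grows without bound.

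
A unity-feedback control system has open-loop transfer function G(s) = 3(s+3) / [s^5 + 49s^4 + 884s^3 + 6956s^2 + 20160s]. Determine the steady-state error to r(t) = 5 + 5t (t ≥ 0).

Lowest-order denominator term is 20160s, so the open loop has 1 pole at the origin → type 1 system. By superposition:
  • 5: tracked with zero error.
  • 5t: e_ss = 5/K_v with K_v=1/2240 → 11200.
Total e_ss = 11200.

11200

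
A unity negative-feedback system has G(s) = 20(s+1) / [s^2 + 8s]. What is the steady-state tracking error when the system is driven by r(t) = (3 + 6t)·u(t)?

Lowest-order denominator term is 8s, so the open loop has 1 pole at the origin → type 1 system. By superposition:
  • 3: tracked with zero error.
  • 6t: e_ss = 6/K_v with K_v=2.5 → 2.4.
Total e_ss = 2.4.

2.4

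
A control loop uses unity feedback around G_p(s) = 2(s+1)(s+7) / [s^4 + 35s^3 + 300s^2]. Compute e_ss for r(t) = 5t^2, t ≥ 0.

1500/7

The denominator has no term below 300s^2 — 2 poles at s=0, type 2.
K_a = lim_{s→0} s^2·G_p(s) = 2·1·7 / 300 = 7/150.
r(t) = 5t^2 gives R(s) = 10/s^3.
e_ss = 10/K_a = 10/(7/150) = 1500/7.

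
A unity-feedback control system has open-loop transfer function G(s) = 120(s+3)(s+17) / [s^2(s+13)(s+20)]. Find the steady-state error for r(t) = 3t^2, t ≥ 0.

System type = 2 (two poles at s=0).
K_a = lim_{s→0} s^2·G(s) = 120·3·17 / (13·20) = 306/13.
r(t) = 3t^2 gives R(s) = 6/s^3.
e_ss = 6/K_a = 6/(306/13) = 13/51.

13/51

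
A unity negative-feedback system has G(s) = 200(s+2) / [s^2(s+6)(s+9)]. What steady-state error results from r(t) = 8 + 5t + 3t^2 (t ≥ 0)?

0.81

Two free integrators in G(s): this is a type 2 system. Treating each term separately:
  • 8: tracked with zero error.
  • 5t: tracked with zero error.
  • 3t^2: e_ss = 6/K_a with K_a=200/27 → 0.81.
Total e_ss = 0.81.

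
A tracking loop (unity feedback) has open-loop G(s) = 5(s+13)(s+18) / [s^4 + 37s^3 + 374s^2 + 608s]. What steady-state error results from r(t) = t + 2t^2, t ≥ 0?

infinity

Lowest-order denominator term is 608s, so the open loop has 1 pole at the origin → type 1 system. Taking each input component in turn:
  • t: e_ss = 1/K_v with K_v=585/304 → 304/585.
  • 2t^2: a type-1 system cannot track it, e_ss → ∞.
The unbounded component dominates.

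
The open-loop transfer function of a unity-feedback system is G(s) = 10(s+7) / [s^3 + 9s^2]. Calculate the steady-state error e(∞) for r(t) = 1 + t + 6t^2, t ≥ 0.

54/35

Lowest-order denominator term is 9s^2, so the open loop has 2 poles at the origin → type 2 system. Treating each term separately:
  • 1: tracked with zero error.
  • t: tracked with zero error.
  • 6t^2: e_ss = 12/K_a with K_a=70/9 → 54/35.
Total e_ss = 54/35.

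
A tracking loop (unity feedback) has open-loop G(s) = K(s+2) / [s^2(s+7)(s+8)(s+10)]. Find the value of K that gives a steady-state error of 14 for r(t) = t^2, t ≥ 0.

G(s) has two factors of s in the denominator, so the system is type 2.
K_a = lim_{s→0} s^2·G(s) = K·2 / (7·8·10) = (1/280)·K.
e_ss = 2/K_a = 14 ⇒ K_a = 1/7 ⇒ K = (1/7)/(1/280) = 40.

40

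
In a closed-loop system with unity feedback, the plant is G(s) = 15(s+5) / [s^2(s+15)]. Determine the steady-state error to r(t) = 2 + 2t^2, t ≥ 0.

G(s) has two factors of s in the denominator, so the system is type 2. By superposition:
  • 2: tracked with zero error.
  • 2t^2: e_ss = 4/K_a with K_a=5 → 0.8.
Total e_ss = 0.8.

0.8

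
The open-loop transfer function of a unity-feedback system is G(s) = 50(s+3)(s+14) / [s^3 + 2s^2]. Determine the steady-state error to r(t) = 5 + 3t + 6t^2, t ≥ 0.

Factoring s^2 from the denominator leaves a polynomial with constant term 2, so the system is type 2. By superposition:
  • 5: tracked with zero error.
  • 3t: tracked with zero error.
  • 6t^2: e_ss = 12/K_a with K_a=1050 → 2/175.
Total e_ss = 2/175.

2/175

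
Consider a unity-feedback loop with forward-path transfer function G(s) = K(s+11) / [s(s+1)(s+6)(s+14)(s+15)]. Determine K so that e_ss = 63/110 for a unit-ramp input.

One free integrator in G(s): this is a type 1 system.
K_v = lim_{s→0} s·G(s) = K·11 / (1·6·14·15) = (11/1260)·K.
e_ss = 1/K_v = 63/110 ⇒ K_v = 110/63 ⇒ K = (110/63)/(11/1260) = 200.

200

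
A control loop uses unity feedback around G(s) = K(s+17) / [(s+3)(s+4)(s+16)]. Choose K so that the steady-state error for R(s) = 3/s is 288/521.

System type = 0 (no poles at s=0).
K_p = lim_{s→0} G(s) = K·17 / (3·4·16) = (17/192)·K.
e_ss = 3/(1 + K_p) = 288/521 ⇒ 1 + (17/192)·K = 521/96 ⇒ K = 50.

50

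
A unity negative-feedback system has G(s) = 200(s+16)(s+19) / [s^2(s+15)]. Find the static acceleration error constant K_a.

12160/3

G(s) has two factors of s in the denominator, so the system is type 2.
K_a = lim_{s→0} s^2·G(s) = 200·16·19 / (15) = 12160/3.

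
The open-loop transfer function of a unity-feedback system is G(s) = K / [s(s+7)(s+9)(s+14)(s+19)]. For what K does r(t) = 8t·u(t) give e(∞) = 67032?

2

One free integrator in G(s): this is a type 1 system.
K_v = lim_{s→0} s·G(s) = K / (7·9·14·19) = (1/16758)·K.
e_ss = 8/K_v = 67032 ⇒ K_v = 1/8379 ⇒ K = (1/8379)/(1/16758) = 2.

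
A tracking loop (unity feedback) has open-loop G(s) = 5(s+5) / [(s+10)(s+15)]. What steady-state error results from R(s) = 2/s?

The open loop has no poles at the origin → type 0 system.
K_p = lim_{s→0} G(s) = 5·5 / (10·15) = 1/6.
e_ss = 2/(1 + K_p) = 2/(7/6) = 12/7.

12/7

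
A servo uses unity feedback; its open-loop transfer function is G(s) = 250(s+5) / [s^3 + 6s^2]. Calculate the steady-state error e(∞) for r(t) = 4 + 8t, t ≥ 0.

0

Lowest-order denominator term is 6s^2, so the open loop has 2 poles at the origin → type 2 system. Taking each input component in turn:
  • 4: tracked with zero error.
  • 8t: tracked with zero error.
Total e_ss = 0.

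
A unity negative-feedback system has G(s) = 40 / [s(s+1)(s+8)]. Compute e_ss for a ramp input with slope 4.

0.8

The open loop has one pole at the origin → type 1 system.
K_v = lim_{s→0} s·G(s) = 40 / (1·8) = 5.
e_ss = 4/K_v = 4/5 = 0.8.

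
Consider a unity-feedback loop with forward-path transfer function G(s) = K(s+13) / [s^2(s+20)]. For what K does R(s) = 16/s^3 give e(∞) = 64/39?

15

System type = 2 (two poles at s=0).
K_a = lim_{s→0} s^2·G(s) = K·13 / (20) = 0.65·K.
e_ss = 16/K_a = 64/39 ⇒ K_a = 9.75 ⇒ K = 9.75/0.65 = 15.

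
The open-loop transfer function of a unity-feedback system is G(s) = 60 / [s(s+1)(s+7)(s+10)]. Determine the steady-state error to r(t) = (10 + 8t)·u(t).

28/3

One free integrator in G(s): this is a type 1 system. By superposition:
  • 10: tracked with zero error.
  • 8t: e_ss = 8/K_v with K_v=6/7 → 28/3.
Total e_ss = 28/3.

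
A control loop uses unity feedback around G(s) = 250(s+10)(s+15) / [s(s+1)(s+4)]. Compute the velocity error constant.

9375

G(s) has one factor of s in the denominator, so the system is type 1.
K_v = lim_{s→0} s·G(s) = 250·10·15 / (1·4) = 9375.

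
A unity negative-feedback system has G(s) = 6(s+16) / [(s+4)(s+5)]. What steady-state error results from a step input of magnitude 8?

40/29

The open loop has no poles at the origin → type 0 system.
K_p = lim_{s→0} G(s) = 6·16 / (4·5) = 4.8.
e_ss = 8/(1 + K_p) = 8/5.8 = 40/29.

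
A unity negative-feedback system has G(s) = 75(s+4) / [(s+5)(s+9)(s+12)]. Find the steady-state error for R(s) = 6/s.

G(s) has no factors of s in the denominator, so the system is type 0.
K_p = lim_{s→0} G(s) = 75·4 / (5·9·12) = 5/9.
e_ss = 6/(1 + K_p) = 6/(14/9) = 27/7.

27/7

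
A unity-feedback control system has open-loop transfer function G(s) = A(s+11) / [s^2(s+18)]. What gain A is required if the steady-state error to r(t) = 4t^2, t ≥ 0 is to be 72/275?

Two free integrators in G(s): this is a type 2 system.
K_a = lim_{s→0} s^2·G(s) = A·11 / (18) = (11/18)·A.
e_ss = 8/K_a = 72/275 ⇒ K_a = 275/9 ⇒ A = (275/9)/(11/18) = 50.

50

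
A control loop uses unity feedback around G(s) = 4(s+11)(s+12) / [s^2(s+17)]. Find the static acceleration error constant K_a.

G(s) has two factors of s in the denominator, so the system is type 2.
K_a = lim_{s→0} s^2·G(s) = 4·11·12 / (17) = 528/17.

528/17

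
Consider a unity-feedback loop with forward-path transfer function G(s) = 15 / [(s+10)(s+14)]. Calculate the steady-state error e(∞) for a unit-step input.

28/31

The open loop has no poles at the origin → type 0 system.
K_p = lim_{s→0} G(s) = 15 / (10·14) = 3/28.
e_ss = 1/(1 + K_p) = 1/(31/28) = 28/31.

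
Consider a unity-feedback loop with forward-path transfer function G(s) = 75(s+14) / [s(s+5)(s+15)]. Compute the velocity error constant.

System type = 1 (one pole at s=0).
K_v = lim_{s→0} s·G(s) = 75·14 / (5·15) = 14.

14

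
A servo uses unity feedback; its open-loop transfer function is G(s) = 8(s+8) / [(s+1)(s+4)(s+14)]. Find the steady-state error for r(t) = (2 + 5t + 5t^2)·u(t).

The open loop has no poles at the origin → type 0 system. Treating each term separately:
  • 2: e_ss = 2/(1+K_p) with K_p=8/7 → 14/15.
  • 5t: a type-0 system cannot track it, e_ss → ∞.
  • 5t^2: a type-0 system cannot track it, e_ss → ∞.
The unbounded component dominates.

infinity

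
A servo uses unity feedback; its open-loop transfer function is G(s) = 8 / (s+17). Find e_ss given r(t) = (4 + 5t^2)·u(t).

No free integrators in G(s): this is a type 0 system. By superposition:
  • 4: e_ss = 4/(1+K_p) with K_p=8/17 → 2.72.
  • 5t^2: a type-0 system cannot track it, e_ss → ∞.
The unbounded component dominates.

infinity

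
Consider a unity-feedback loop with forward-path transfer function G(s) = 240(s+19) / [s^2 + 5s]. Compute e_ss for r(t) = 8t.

Factoring s from the denominator leaves a polynomial with constant term 5, so the system is type 1.
K_v = lim_{s→0} s·G(s) = 240·19 / 5 = 912.
e_ss = 8/K_v = 8/912 = 1/114.

1/114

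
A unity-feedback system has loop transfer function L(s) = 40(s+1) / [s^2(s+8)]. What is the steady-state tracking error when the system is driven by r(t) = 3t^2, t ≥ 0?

System type = 2 (two poles at s=0).
K_a = lim_{s→0} s^2·L(s) = 40·1 / (8) = 5.
r(t) = 3t^2 gives R(s) = 6/s^3.
e_ss = 6/K_a = 6/5 = 1.2.

1.2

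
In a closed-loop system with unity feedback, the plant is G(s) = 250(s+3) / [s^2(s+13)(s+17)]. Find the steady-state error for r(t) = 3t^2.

System type = 2 (two poles at s=0).
K_a = lim_{s→0} s^2·G(s) = 250·3 / (13·17) = 750/221.
r(t) = 3t^2 gives R(s) = 6/s^3.
e_ss = 6/K_a = 6/(750/221) = 1.768.

1.768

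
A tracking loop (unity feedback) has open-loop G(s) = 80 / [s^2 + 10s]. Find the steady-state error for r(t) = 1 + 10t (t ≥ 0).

1.25

Lowest-order denominator term is 10s, so the open loop has 1 pole at the origin → type 1 system. By superposition:
  • 1: tracked with zero error.
  • 10t: e_ss = 10/K_v with K_v=8 → 1.25.
Total e_ss = 1.25.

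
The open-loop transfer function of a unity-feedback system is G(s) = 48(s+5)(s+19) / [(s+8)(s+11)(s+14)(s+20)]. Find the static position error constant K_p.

57/308

System type = 0 (no poles at s=0).
K_p = lim_{s→0} G(s) = 48·5·19 / (8·11·14·20) = 57/308.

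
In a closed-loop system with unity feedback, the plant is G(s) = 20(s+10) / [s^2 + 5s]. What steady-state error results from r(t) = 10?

0

The denominator has no term below 5s — 1 pole at s=0, type 1.
A type-1 system has K_p = ∞, so it tracks a step input with zero steady-state error.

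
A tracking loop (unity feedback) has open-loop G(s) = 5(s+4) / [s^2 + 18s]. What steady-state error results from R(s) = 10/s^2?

The denominator has no term below 18s — 1 pole at s=0, type 1.
K_v = lim_{s→0} s·G(s) = 5·4 / 18 = 10/9.
e_ss = 10/K_v = 10/(10/9) = 9.

9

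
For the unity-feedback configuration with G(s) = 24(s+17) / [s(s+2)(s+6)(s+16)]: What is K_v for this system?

The open loop has one pole at the origin → type 1 system.
K_v = lim_{s→0} s·G(s) = 24·17 / (2·6·16) = 2.125.

2.125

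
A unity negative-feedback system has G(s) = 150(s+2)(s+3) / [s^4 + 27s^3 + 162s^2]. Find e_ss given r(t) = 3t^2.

Lowest-order denominator term is 162s^2, so the open loop has 2 poles at the origin → type 2 system.
K_a = lim_{s→0} s^2·G(s) = 150·2·3 / 162 = 50/9.
r(t) = 3t^2 gives R(s) = 6/s^3.
e_ss = 6/K_a = 6/(50/9) = 1.08.

1.08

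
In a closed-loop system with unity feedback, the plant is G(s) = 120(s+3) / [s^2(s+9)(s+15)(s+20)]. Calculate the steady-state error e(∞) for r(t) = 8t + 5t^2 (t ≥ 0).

75

The open loop has two poles at the origin → type 2 system. Treating each term separately:
  • 8t: tracked with zero error.
  • 5t^2: e_ss = 10/K_a with K_a=2/15 → 75.
Total e_ss = 75.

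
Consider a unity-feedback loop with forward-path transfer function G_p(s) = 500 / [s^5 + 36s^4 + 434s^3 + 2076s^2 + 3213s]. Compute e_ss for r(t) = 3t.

19.278

Factoring s from the denominator leaves a polynomial with constant term 3213, so the system is type 1.
K_v = lim_{s→0} s·G_p(s) = 500 / 3213 = 500/3213.
e_ss = 3/K_v = 3/(500/3213) = 19.278.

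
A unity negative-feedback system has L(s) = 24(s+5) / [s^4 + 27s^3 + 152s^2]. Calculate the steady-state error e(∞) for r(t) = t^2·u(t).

Lowest-order denominator term is 152s^2, so the open loop has 2 poles at the origin → type 2 system.
K_a = lim_{s→0} s^2·L(s) = 24·5 / 152 = 15/19.
r(t) = t^2 gives R(s) = 2/s^3.
e_ss = 2/K_a = 2/(15/19) = 38/15.

38/15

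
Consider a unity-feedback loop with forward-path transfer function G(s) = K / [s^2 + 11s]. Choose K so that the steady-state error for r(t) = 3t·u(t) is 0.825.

40

Factoring s from the denominator leaves a polynomial with constant term 11, so the system is type 1.
K_v = lim_{s→0} s·G(s) = K / 11 = (1/11)·K.
e_ss = 3/K_v = 0.825 ⇒ K_v = 40/11 ⇒ K = (40/11)/(1/11) = 40.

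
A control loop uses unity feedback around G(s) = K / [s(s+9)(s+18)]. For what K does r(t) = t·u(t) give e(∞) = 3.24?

50

The open loop has one pole at the origin → type 1 system.
K_v = lim_{s→0} s·G(s) = K / (9·18) = (1/162)·K.
e_ss = 1/K_v = 3.24 ⇒ K_v = 25/81 ⇒ K = (25/81)/(1/162) = 50.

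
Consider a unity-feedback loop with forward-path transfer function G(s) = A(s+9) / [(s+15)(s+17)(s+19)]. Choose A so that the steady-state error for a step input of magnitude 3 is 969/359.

60

The open loop has no poles at the origin → type 0 system.
K_p = lim_{s→0} G(s) = A·9 / (15·17·19) = (3/1615)·A.
e_ss = 3/(1 + K_p) = 969/359 ⇒ 1 + (3/1615)·A = 359/323 ⇒ A = 60.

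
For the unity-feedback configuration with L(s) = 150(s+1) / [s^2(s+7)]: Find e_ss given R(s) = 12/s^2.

System type = 2 (two poles at s=0).
A type-2 system has K_v = ∞, so it tracks a ramp input with zero steady-state error.

0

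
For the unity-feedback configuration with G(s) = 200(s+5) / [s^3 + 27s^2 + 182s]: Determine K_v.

500/91

Factoring s from the denominator leaves a polynomial with constant term 182, so the system is type 1.
K_v = lim_{s→0} s·G(s) = 200·5 / 182 = 500/91.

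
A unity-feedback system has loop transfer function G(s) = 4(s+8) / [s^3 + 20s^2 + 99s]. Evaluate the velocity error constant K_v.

Factoring s from the denominator leaves a polynomial with constant term 99, so the system is type 1.
K_v = lim_{s→0} s·G(s) = 4·8 / 99 = 32/99.

32/99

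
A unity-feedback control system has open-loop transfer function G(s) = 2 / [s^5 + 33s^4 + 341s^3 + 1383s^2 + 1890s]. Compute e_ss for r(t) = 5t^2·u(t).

The denominator has no term below 1890s — 1 pole at s=0, type 1.
For a type-1 system K_a = 0, so e_ss to a parabolic input is unbounded.

infinity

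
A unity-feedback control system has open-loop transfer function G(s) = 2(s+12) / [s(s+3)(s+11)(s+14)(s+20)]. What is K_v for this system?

1/385

One free integrator in G(s): this is a type 1 system.
K_v = lim_{s→0} s·G(s) = 2·12 / (3·11·14·20) = 1/385.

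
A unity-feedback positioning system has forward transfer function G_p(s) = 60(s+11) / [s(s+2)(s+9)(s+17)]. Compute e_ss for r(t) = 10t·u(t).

51/11

System type = 1 (one pole at s=0).
K_v = lim_{s→0} s·G_p(s) = 60·11 / (2·9·17) = 110/51.
e_ss = 10/K_v = 10/(110/51) = 51/11.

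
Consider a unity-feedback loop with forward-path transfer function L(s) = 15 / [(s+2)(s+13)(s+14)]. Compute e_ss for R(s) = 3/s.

L(s) has no factors of s in the denominator, so the system is type 0.
K_p = lim_{s→0} L(s) = 15 / (2·13·14) = 15/364.
e_ss = 3/(1 + K_p) = 3/(379/364) = 1092/379.

1092/379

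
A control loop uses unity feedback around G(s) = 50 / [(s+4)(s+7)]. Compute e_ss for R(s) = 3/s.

The open loop has no poles at the origin → type 0 system.
K_p = lim_{s→0} G(s) = 50 / (4·7) = 25/14.
e_ss = 3/(1 + K_p) = 3/(39/14) = 14/13.

14/13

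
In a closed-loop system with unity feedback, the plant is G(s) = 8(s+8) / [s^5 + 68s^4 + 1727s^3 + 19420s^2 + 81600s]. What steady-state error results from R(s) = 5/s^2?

6375

Factoring s from the denominator leaves a polynomial with constant term 81600, so the system is type 1.
K_v = lim_{s→0} s·G(s) = 8·8 / 81600 = 1/1275.
e_ss = 5/K_v = 5/(1/1275) = 6375.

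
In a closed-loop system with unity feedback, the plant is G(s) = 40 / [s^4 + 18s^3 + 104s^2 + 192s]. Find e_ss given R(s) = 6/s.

0

Lowest-order denominator term is 192s, so the open loop has 1 pole at the origin → type 1 system.
K_p = ∞ for a type-1 system; e_ss to a step is zero.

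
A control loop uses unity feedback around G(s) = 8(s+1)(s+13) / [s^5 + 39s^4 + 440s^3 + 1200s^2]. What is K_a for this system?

Lowest-order denominator term is 1200s^2, so the open loop has 2 poles at the origin → type 2 system.
K_a = lim_{s→0} s^2·G(s) = 8·1·13 / 1200 = 13/150.

13/150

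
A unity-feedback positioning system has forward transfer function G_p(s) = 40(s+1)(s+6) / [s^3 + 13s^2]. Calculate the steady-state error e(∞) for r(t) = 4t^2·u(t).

13/30

Factoring s^2 from the denominator leaves a polynomial with constant term 13, so the system is type 2.
K_a = lim_{s→0} s^2·G_p(s) = 40·1·6 / 13 = 240/13.
r(t) = 4t^2 gives R(s) = 8/s^3.
e_ss = 8/K_a = 8/(240/13) = 13/30.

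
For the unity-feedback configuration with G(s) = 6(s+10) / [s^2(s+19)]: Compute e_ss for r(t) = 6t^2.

G(s) has two factors of s in the denominator, so the system is type 2.
K_a = lim_{s→0} s^2·G(s) = 6·10 / (19) = 60/19.
r(t) = 6t^2 gives R(s) = 12/s^3.
e_ss = 12/K_a = 12/(60/19) = 3.8.

3.8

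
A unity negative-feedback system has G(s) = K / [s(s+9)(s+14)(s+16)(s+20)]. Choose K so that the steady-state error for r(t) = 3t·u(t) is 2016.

G(s) has one factor of s in the denominator, so the system is type 1.
K_v = lim_{s→0} s·G(s) = K / (9·14·16·20) = (1/40320)·K.
e_ss = 3/K_v = 2016 ⇒ K_v = 1/672 ⇒ K = (1/672)/(1/40320) = 60.

60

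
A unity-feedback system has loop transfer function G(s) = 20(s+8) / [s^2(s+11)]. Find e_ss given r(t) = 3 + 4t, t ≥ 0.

Two free integrators in G(s): this is a type 2 system. By superposition:
  • 3: tracked with zero error.
  • 4t: tracked with zero error.
Total e_ss = 0.

0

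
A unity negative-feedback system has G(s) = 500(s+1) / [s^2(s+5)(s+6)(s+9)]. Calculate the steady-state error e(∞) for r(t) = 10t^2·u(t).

Two free integrators in G(s): this is a type 2 system.
K_a = lim_{s→0} s^2·G(s) = 500·1 / (5·6·9) = 50/27.
r(t) = 10t^2 gives R(s) = 20/s^3.
e_ss = 20/K_a = 20/(50/27) = 10.8.

10.8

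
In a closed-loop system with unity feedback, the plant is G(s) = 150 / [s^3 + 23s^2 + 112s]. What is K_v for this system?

Lowest-order denominator term is 112s, so the open loop has 1 pole at the origin → type 1 system.
K_v = lim_{s→0} s·G(s) = 150 / 112 = 75/56.

75/56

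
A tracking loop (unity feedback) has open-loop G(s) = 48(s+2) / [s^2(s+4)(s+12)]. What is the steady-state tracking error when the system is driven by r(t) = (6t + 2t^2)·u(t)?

2

System type = 2 (two poles at s=0). Taking each input component in turn:
  • 6t: tracked with zero error.
  • 2t^2: e_ss = 4/K_a with K_a=2 → 2.
Total e_ss = 2.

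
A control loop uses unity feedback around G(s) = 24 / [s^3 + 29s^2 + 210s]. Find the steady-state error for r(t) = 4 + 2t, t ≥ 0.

17.5

Factoring s from the denominator leaves a polynomial with constant term 210, so the system is type 1. Taking each input component in turn:
  • 4: tracked with zero error.
  • 2t: e_ss = 2/K_v with K_v=4/35 → 17.5.
Total e_ss = 17.5.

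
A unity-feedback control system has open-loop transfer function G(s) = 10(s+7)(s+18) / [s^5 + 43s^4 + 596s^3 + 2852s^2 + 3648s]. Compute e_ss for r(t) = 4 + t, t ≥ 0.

304/105

The denominator has no term below 3648s — 1 pole at s=0, type 1. Treating each term separately:
  • 4: tracked with zero error.
  • t: e_ss = 1/K_v with K_v=105/304 → 304/105.
Total e_ss = 304/105.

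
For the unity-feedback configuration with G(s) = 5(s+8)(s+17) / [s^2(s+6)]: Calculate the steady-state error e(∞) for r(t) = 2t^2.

3/85

Two free integrators in G(s): this is a type 2 system.
K_a = lim_{s→0} s^2·G(s) = 5·8·17 / (6) = 340/3.
r(t) = 2t^2 gives R(s) = 4/s^3.
e_ss = 4/K_a = 4/(340/3) = 3/85.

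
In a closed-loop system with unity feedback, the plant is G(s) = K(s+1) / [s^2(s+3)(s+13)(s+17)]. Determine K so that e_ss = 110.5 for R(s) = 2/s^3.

12

The open loop has two poles at the origin → type 2 system.
K_a = lim_{s→0} s^2·G(s) = K·1 / (3·13·17) = (1/663)·K.
e_ss = 2/K_a = 110.5 ⇒ K_a = 4/221 ⇒ K = (4/221)/(1/663) = 12.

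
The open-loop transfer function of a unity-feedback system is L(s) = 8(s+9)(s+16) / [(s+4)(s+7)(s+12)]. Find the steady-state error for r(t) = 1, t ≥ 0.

L(s) has no factors of s in the denominator, so the system is type 0.
K_p = lim_{s→0} L(s) = 8·9·16 / (4·7·12) = 24/7.
e_ss = 1/(1 + K_p) = 1/(31/7) = 7/31.

7/31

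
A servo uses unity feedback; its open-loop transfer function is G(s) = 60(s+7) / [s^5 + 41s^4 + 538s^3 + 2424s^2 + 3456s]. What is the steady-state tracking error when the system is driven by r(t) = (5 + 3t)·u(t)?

864/35

Factoring s from the denominator leaves a polynomial with constant term 3456, so the system is type 1. Taking each input component in turn:
  • 5: tracked with zero error.
  • 3t: e_ss = 3/K_v with K_v=35/288 → 864/35.
Total e_ss = 864/35.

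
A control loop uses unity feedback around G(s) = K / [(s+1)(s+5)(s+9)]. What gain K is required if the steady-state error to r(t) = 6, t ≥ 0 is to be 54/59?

No free integrators in G(s): this is a type 0 system.
K_p = lim_{s→0} G(s) = K / (1·5·9) = (1/45)·K.
e_ss = 6/(1 + K_p) = 54/59 ⇒ 1 + (1/45)·K = 59/9 ⇒ K = 250.

250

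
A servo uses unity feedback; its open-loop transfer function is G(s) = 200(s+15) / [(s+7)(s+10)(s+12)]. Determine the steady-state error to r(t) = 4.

No free integrators in G(s): this is a type 0 system.
K_p = lim_{s→0} G(s) = 200·15 / (7·10·12) = 25/7.
e_ss = 4/(1 + K_p) = 4/(32/7) = 0.875.

0.875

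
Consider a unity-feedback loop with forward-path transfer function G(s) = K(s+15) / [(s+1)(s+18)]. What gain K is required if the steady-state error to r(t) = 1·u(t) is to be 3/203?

80

No free integrators in G(s): this is a type 0 system.
K_p = lim_{s→0} G(s) = K·15 / (1·18) = (5/6)·K.
e_ss = 1/(1 + K_p) = 3/203 ⇒ 1 + (5/6)·K = 203/3 ⇒ K = 80.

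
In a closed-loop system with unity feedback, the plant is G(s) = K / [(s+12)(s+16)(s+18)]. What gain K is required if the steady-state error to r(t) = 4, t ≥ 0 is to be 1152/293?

The open loop has no poles at the origin → type 0 system.
K_p = lim_{s→0} G(s) = K / (12·16·18) = (1/3456)·K.
e_ss = 4/(1 + K_p) = 1152/293 ⇒ 1 + (1/3456)·K = 293/288 ⇒ K = 60.

60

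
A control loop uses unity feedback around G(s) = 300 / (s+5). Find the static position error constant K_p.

60

No free integrators in G(s): this is a type 0 system.
K_p = lim_{s→0} G(s) = 300 / (5) = 60.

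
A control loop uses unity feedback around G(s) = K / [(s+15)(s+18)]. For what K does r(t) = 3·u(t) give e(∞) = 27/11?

No free integrators in G(s): this is a type 0 system.
K_p = lim_{s→0} G(s) = K / (15·18) = (1/270)·K.
e_ss = 3/(1 + K_p) = 27/11 ⇒ 1 + (1/270)·K = 11/9 ⇒ K = 60.

60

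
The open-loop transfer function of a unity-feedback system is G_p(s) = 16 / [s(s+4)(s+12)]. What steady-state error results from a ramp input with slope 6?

System type = 1 (one pole at s=0).
K_v = lim_{s→0} s·G_p(s) = 16 / (4·12) = 1/3.
e_ss = 6/K_v = 6/(1/3) = 18.

18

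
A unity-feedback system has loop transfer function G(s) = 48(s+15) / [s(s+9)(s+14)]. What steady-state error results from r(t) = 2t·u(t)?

0.35

G(s) has one factor of s in the denominator, so the system is type 1.
K_v = lim_{s→0} s·G(s) = 48·15 / (9·14) = 40/7.
e_ss = 2/K_v = 2/(40/7) = 0.35.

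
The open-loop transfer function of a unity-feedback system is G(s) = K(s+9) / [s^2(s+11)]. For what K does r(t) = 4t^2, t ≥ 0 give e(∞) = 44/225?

50

Two free integrators in G(s): this is a type 2 system.
K_a = lim_{s→0} s^2·G(s) = K·9 / (11) = (9/11)·K.
e_ss = 8/K_a = 44/225 ⇒ K_a = 450/11 ⇒ K = (450/11)/(9/11) = 50.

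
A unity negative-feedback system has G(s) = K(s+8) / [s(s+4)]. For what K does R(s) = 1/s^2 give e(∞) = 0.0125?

G(s) has one factor of s in the denominator, so the system is type 1.
K_v = lim_{s→0} s·G(s) = K·8 / (4) = 2·K.
e_ss = 1/K_v = 0.0125 ⇒ K_v = 80 ⇒ K = 80/2 = 40.

40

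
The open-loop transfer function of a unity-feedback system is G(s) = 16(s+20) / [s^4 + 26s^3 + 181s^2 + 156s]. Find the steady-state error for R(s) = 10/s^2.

4.875

Factoring s from the denominator leaves a polynomial with constant term 156, so the system is type 1.
K_v = lim_{s→0} s·G(s) = 16·20 / 156 = 80/39.
e_ss = 10/K_v = 10/(80/39) = 4.875.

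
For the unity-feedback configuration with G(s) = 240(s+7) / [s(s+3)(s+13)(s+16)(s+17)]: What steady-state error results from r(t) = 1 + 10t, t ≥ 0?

442/7

System type = 1 (one pole at s=0). By superposition:
  • 1: tracked with zero error.
  • 10t: e_ss = 10/K_v with K_v=35/221 → 442/7.
Total e_ss = 442/7.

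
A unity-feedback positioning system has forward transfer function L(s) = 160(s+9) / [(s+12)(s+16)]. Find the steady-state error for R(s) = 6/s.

The open loop has no poles at the origin → type 0 system.
K_p = lim_{s→0} L(s) = 160·9 / (12·16) = 7.5.
e_ss = 6/(1 + K_p) = 6/8.5 = 12/17.

12/17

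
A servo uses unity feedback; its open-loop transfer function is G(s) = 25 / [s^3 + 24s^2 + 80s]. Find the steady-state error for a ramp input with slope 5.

Factoring s from the denominator leaves a polynomial with constant term 80, so the system is type 1.
K_v = lim_{s→0} s·G(s) = 25 / 80 = 0.3125.
e_ss = 5/K_v = 5/0.3125 = 16.

16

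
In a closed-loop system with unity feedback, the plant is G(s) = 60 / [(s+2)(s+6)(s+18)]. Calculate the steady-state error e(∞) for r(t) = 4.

72/23

G(s) has no factors of s in the denominator, so the system is type 0.
K_p = lim_{s→0} G(s) = 60 / (2·6·18) = 5/18.
e_ss = 4/(1 + K_p) = 4/(23/18) = 72/23.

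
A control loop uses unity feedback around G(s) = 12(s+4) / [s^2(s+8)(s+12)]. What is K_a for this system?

System type = 2 (two poles at s=0).
K_a = lim_{s→0} s^2·G(s) = 12·4 / (8·12) = 0.5.

0.5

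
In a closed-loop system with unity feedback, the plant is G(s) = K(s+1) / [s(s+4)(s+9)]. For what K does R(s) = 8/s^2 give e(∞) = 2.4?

120

One free integrator in G(s): this is a type 1 system.
K_v = lim_{s→0} s·G(s) = K·1 / (4·9) = (1/36)·K.
e_ss = 8/K_v = 2.4 ⇒ K_v = 10/3 ⇒ K = (10/3)/(1/36) = 120.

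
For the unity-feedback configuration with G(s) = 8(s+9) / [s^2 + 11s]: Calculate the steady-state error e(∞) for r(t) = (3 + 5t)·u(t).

55/72

Factoring s from the denominator leaves a polynomial with constant term 11, so the system is type 1. Taking each input component in turn:
  • 3: tracked with zero error.
  • 5t: e_ss = 5/K_v with K_v=72/11 → 55/72.
Total e_ss = 55/72.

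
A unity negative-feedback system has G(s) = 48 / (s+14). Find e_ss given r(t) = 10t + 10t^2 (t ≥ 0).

System type = 0 (no poles at s=0). Treating each term separately:
  • 10t: a type-0 system cannot track it, e_ss → ∞.
  • 10t^2: a type-0 system cannot track it, e_ss → ∞.
The unbounded component dominates.

infinity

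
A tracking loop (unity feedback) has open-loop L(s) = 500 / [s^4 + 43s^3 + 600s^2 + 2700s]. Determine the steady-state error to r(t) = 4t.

Factoring s from the denominator leaves a polynomial with constant term 2700, so the system is type 1.
K_v = lim_{s→0} s·L(s) = 500 / 2700 = 5/27.
e_ss = 4/K_v = 4/(5/27) = 21.6.

21.6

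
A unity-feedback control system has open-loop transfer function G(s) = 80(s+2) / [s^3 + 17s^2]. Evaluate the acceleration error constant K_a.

Lowest-order denominator term is 17s^2, so the open loop has 2 poles at the origin → type 2 system.
K_a = lim_{s→0} s^2·G(s) = 80·2 / 17 = 160/17.

160/17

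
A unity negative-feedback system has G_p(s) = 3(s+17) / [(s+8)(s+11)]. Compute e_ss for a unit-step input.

88/139

The open loop has no poles at the origin → type 0 system.
K_p = lim_{s→0} G_p(s) = 3·17 / (8·11) = 51/88.
e_ss = 1/(1 + K_p) = 1/(139/88) = 88/139.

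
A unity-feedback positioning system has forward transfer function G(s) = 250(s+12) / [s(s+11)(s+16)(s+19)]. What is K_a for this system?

0

G(s) has one factor of s in the denominator, so the system is type 1.
K_a = lim_{s→0} s^2·G(s) = 0 (the extra factor of s kills the finite limit).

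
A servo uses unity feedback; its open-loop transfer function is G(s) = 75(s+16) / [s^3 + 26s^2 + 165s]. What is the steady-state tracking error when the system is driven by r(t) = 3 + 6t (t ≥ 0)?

The denominator has no term below 165s — 1 pole at s=0, type 1. Taking each input component in turn:
  • 3: tracked with zero error.
  • 6t: e_ss = 6/K_v with K_v=80/11 → 0.825.
Total e_ss = 0.825.

0.825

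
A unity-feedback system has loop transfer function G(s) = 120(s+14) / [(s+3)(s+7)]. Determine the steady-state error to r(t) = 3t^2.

infinity

The open loop has no poles at the origin → type 0 system.
For a type-0 system K_a = 0, so e_ss to a parabolic input is unbounded.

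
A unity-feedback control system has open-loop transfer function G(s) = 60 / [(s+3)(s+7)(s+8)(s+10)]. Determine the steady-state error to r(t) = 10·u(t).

280/29

No free integrators in G(s): this is a type 0 system.
K_p = lim_{s→0} G(s) = 60 / (3·7·8·10) = 1/28.
e_ss = 10/(1 + K_p) = 10/(29/28) = 280/29.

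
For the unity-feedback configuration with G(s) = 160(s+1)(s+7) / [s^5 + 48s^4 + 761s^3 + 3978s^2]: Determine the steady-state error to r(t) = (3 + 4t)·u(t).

Lowest-order denominator term is 3978s^2, so the open loop has 2 poles at the origin → type 2 system. Taking each input component in turn:
  • 3: tracked with zero error.
  • 4t: tracked with zero error.
Total e_ss = 0.

0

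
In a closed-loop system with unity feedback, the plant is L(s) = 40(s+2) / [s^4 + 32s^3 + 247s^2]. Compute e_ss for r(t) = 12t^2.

Factoring s^2 from the denominator leaves a polynomial with constant term 247, so the system is type 2.
K_a = lim_{s→0} s^2·L(s) = 40·2 / 247 = 80/247.
r(t) = 12t^2 gives R(s) = 24/s^3.
e_ss = 24/K_a = 24/(80/247) = 74.1.

74.1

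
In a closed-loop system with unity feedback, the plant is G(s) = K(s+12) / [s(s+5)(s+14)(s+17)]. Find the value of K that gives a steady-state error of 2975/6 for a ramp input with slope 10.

2

One free integrator in G(s): this is a type 1 system.
K_v = lim_{s→0} s·G(s) = K·12 / (5·14·17) = (6/595)·K.
e_ss = 10/K_v = 2975/6 ⇒ K_v = 12/595 ⇒ K = (12/595)/(6/595) = 2.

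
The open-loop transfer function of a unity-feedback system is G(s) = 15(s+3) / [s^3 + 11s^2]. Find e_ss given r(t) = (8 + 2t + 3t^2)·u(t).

22/15

Lowest-order denominator term is 11s^2, so the open loop has 2 poles at the origin → type 2 system. By superposition:
  • 8: tracked with zero error.
  • 2t: tracked with zero error.
  • 3t^2: e_ss = 6/K_a with K_a=45/11 → 22/15.
Total e_ss = 22/15.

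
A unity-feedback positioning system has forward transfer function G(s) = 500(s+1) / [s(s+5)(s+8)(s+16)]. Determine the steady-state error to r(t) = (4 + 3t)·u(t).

3.84

One free integrator in G(s): this is a type 1 system. Taking each input component in turn:
  • 4: tracked with zero error.
  • 3t: e_ss = 3/K_v with K_v=25/32 → 3.84.
Total e_ss = 3.84.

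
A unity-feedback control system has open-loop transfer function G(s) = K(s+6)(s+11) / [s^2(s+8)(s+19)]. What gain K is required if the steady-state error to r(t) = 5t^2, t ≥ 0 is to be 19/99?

120

System type = 2 (two poles at s=0).
K_a = lim_{s→0} s^2·G(s) = K·6·11 / (8·19) = (33/76)·K.
e_ss = 10/K_a = 19/99 ⇒ K_a = 990/19 ⇒ K = (990/19)/(33/76) = 120.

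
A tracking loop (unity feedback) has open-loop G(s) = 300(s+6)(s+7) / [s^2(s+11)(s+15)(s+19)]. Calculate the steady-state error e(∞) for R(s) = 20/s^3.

209/42

G(s) has two factors of s in the denominator, so the system is type 2.
K_a = lim_{s→0} s^2·G(s) = 300·6·7 / (11·15·19) = 840/209.
r(t) = 10t^2 gives R(s) = 20/s^3.
e_ss = 20/K_a = 20/(840/209) = 209/42.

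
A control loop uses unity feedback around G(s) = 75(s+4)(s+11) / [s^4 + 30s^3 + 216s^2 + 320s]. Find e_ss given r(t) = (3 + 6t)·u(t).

Lowest-order denominator term is 320s, so the open loop has 1 pole at the origin → type 1 system. Taking each input component in turn:
  • 3: tracked with zero error.
  • 6t: e_ss = 6/K_v with K_v=10.3125 → 32/55.
Total e_ss = 32/55.

32/55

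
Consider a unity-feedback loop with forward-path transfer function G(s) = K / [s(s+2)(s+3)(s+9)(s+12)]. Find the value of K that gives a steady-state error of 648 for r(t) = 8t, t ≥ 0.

The open loop has one pole at the origin → type 1 system.
K_v = lim_{s→0} s·G(s) = K / (2·3·9·12) = (1/648)·K.
e_ss = 8/K_v = 648 ⇒ K_v = 1/81 ⇒ K = (1/81)/(1/648) = 8.

8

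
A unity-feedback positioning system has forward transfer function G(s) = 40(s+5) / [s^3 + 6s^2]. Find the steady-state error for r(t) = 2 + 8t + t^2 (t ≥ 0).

Factoring s^2 from the denominator leaves a polynomial with constant term 6, so the system is type 2. Taking each input component in turn:
  • 2: tracked with zero error.
  • 8t: tracked with zero error.
  • t^2: e_ss = 2/K_a with K_a=100/3 → 0.06.
Total e_ss = 0.06.

0.06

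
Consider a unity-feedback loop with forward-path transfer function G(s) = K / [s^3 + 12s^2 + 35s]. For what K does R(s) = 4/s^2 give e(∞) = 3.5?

40

Lowest-order denominator term is 35s, so the open loop has 1 pole at the origin → type 1 system.
K_v = lim_{s→0} s·G(s) = K / 35 = (1/35)·K.
e_ss = 4/K_v = 3.5 ⇒ K_v = 8/7 ⇒ K = (8/7)/(1/35) = 40.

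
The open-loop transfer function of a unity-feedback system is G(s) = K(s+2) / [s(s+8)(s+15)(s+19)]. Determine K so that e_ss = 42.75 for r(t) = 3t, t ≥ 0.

80

G(s) has one factor of s in the denominator, so the system is type 1.
K_v = lim_{s→0} s·G(s) = K·2 / (8·15·19) = (1/1140)·K.
e_ss = 3/K_v = 42.75 ⇒ K_v = 4/57 ⇒ K = (4/57)/(1/1140) = 80.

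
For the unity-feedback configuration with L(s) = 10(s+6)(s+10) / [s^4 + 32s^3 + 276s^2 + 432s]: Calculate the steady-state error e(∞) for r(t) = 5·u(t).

0

The denominator has no term below 432s — 1 pole at s=0, type 1.
A type-1 system has K_p = ∞, so it tracks a step input with zero steady-state error.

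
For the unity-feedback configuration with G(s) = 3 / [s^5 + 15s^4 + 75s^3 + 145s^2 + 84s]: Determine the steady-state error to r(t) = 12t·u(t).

336

Lowest-order denominator term is 84s, so the open loop has 1 pole at the origin → type 1 system.
K_v = lim_{s→0} s·G(s) = 3 / 84 = 1/28.
e_ss = 12/K_v = 12/(1/28) = 336.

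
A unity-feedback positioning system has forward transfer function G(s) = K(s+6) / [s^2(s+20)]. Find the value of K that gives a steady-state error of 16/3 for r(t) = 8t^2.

The open loop has two poles at the origin → type 2 system.
K_a = lim_{s→0} s^2·G(s) = K·6 / (20) = 0.3·K.
e_ss = 16/K_a = 16/3 ⇒ K_a = 3 ⇒ K = 3/0.3 = 10.

10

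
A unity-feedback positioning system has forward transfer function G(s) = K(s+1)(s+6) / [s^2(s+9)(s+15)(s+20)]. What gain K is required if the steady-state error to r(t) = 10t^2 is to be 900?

10

System type = 2 (two poles at s=0).
K_a = lim_{s→0} s^2·G(s) = K·1·6 / (9·15·20) = (1/450)·K.
e_ss = 20/K_a = 900 ⇒ K_a = 1/45 ⇒ K = (1/45)/(1/450) = 10.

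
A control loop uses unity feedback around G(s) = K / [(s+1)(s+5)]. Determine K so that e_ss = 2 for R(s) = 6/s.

10

No free integrators in G(s): this is a type 0 system.
K_p = lim_{s→0} G(s) = K / (1·5) = 0.2·K.
e_ss = 6/(1 + K_p) = 2 ⇒ 1 + 0.2·K = 3 ⇒ K = 10.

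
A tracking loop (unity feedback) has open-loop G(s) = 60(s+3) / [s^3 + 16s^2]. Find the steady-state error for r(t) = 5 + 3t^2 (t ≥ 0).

8/15

The denominator has no term below 16s^2 — 2 poles at s=0, type 2. By superposition:
  • 5: tracked with zero error.
  • 3t^2: e_ss = 6/K_a with K_a=11.25 → 8/15.
Total e_ss = 8/15.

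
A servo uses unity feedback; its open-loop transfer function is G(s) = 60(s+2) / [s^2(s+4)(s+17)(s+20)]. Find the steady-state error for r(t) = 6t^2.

The open loop has two poles at the origin → type 2 system.
K_a = lim_{s→0} s^2·G(s) = 60·2 / (4·17·20) = 3/34.
r(t) = 6t^2 gives R(s) = 12/s^3.
e_ss = 12/K_a = 12/(3/34) = 136.

136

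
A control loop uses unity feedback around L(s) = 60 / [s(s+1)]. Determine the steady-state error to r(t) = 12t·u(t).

0.2

One free integrator in L(s): this is a type 1 system.
K_v = lim_{s→0} s·L(s) = 60 / (1) = 60.
e_ss = 12/K_v = 12/60 = 0.2.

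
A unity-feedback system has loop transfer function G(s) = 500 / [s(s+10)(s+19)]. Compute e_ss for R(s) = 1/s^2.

The open loop has one pole at the origin → type 1 system.
K_v = lim_{s→0} s·G(s) = 500 / (10·19) = 50/19.
e_ss = 1/K_v = 1/(50/19) = 0.38.

0.38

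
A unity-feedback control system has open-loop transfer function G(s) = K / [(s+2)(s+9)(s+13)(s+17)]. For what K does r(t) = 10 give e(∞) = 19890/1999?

The open loop has no poles at the origin → type 0 system.
K_p = lim_{s→0} G(s) = K / (2·9·13·17) = (1/3978)·K.
e_ss = 10/(1 + K_p) = 19890/1999 ⇒ 1 + (1/3978)·K = 1999/1989 ⇒ K = 20.

20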